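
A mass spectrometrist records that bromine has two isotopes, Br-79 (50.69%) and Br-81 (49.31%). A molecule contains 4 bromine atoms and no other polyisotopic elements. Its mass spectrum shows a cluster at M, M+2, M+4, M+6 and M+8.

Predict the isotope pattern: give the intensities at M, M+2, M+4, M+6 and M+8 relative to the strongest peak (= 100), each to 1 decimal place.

17.6 : 68.5 : 100.0 : 64.9 : 15.8

Each Br atom is independently Br-79 (p = 0.5069) or Br-81 (q = 0.4931); the cluster is the binomial expansion (p + q)^4.
P(M) = 0.5069^4 = 0.066022
P(M+2) = 4 × 0.5069^3 × 0.4931^1 = 0.256899
P(M+4) = 6 × 0.5069^2 × 0.4931^2 = 0.374857
P(M+6) = 4 × 0.5069^1 × 0.4931^3 = 0.243101
P(M+8) = 0.4931^4 = 0.059121
The M+4 peak is largest (0.374857); scaling to 100 gives 17.6 : 68.5 : 100.0 : 64.9 : 15.8.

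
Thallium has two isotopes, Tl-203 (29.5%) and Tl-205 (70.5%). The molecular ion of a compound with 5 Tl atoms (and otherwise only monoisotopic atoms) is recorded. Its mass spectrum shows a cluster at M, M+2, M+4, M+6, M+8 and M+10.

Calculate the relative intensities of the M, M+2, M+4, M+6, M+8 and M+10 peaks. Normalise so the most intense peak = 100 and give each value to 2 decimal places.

0.61 : 7.33 : 35.02 : 83.69 : 100.00 : 47.80

Each Tl atom is independently Tl-203 (p = 0.295) or Tl-205 (q = 0.705); the cluster is the binomial expansion (p + q)^5.
P(M) = 0.295^5 = 0.002234
P(M+2) = 5 × 0.295^4 × 0.705^1 = 0.026696
P(M+4) = 10 × 0.295^3 × 0.705^2 = 0.127598
P(M+6) = 10 × 0.295^2 × 0.705^3 = 0.304938
P(M+8) = 5 × 0.295^1 × 0.705^4 = 0.364375
P(M+10) = 0.705^5 = 0.174159
The M+8 peak is largest (0.364375); scaling to 100 gives 0.61 : 7.33 : 35.02 : 83.69 : 100.00 : 47.80.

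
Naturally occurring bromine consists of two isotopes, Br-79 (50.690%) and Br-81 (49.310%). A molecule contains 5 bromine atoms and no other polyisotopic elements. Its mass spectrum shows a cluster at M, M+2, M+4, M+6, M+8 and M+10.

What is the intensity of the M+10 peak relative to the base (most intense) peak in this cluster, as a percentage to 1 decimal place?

9.2%

(0.50690 + 0.49310)^5 gives M 0.0335, M+2 0.1628, M+4 0.3167, M+6 0.3081, M+8 0.1498, M+10 0.0292; the largest is M+4.
P(M+4) = C(5,2) × 0.50690^3 × 0.49310^2 = 10 × 0.13024674 × 0.24314761 = 0.316692 (base)
P(M+10) = C(5,5) × 0.50690^0 × 0.49310^5 = 1 × 1.0000 × 0.02915245 = 0.029152
Relative intensity = 0.029152 / 0.316692 × 100 = 9.2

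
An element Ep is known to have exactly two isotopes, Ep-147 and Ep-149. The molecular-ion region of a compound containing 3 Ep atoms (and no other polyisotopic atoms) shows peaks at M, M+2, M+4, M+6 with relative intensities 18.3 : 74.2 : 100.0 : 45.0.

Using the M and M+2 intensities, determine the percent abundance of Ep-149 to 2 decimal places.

Let p = fractional abundance of Ep-147. I(M+2)/I(M) = [C(3,1)·p^2·(1−p)] / p^3 = 3·(1−p)/p = 74.2/18.3 = 4.0546
(1−p)/p = 4.0546/3 = 1.3515  ⇒  p = 1/(1 + 1.3515) = 0.4253
Ep-147: 42.53%, Ep-149: 57.47%.

57.47%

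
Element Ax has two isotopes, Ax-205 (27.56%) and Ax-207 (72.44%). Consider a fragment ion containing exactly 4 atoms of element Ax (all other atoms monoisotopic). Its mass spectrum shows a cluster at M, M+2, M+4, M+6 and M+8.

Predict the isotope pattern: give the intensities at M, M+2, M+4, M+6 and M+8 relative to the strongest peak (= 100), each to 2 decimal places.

Each Ax atom is independently Ax-205 (p = 0.2756) or Ax-207 (q = 0.7244); the cluster is the binomial expansion (p + q)^4.
P(M) = 0.2756^4 = 0.005769
P(M+2) = 4 × 0.2756^3 × 0.7244^1 = 0.060656
P(M+4) = 6 × 0.2756^2 × 0.7244^2 = 0.239148
P(M+6) = 4 × 0.2756^1 × 0.7244^3 = 0.419058
P(M+8) = 0.7244^4 = 0.275368
The M+6 peak is largest (0.419058); scaling to 100 gives 1.38 : 14.47 : 57.07 : 100.00 : 65.71.

1.38 : 14.47 : 57.07 : 100.00 : 65.71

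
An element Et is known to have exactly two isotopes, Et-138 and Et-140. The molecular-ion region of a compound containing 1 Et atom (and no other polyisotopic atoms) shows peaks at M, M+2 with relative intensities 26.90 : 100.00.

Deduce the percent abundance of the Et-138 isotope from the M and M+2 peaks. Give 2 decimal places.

If p is the fraction of Et that is Et-138, then I(M+2)/I(M) = [C(1,1)·p^0·(1−p)] / p^1 = 1·(1−p)/p = 100.00/26.90 = 3.7175
(1−p)/p = 3.7175/1 = 3.7175  ⇒  p = 1/(1 + 3.7175) = 0.2120
Et-138: 21.20%, Et-140: 78.80%.

21.20%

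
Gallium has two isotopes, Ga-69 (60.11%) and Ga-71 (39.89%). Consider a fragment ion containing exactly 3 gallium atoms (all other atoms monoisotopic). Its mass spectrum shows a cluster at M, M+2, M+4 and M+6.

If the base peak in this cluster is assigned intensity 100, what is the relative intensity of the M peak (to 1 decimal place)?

50.2

Term probabilities: M 0.2172, M+2 0.4324, M+4 0.2869, M+6 0.0635. Base peak = M+2.
P(M+2) = C(3,1) × 0.6011^2 × 0.3989^1 = 3 × 0.36132121 × 0.3989 = 0.432393 (base)
P(M) = C(3,0) × 0.6011^3 × 0.3989^0 = 1 × 0.21719018 × 1.0000 = 0.217190
Relative intensity = 0.217190 / 0.432393 × 100 = 50.2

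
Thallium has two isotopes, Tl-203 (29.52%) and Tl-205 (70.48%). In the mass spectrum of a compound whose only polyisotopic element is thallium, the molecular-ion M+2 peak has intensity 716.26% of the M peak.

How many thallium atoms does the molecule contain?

The M+2/M ratio from n Tl atoms is n · q/p = n · 0.7048/0.2952.
n = 7.1626 × 0.2952/0.7048 = 3.00 ≈ 3

3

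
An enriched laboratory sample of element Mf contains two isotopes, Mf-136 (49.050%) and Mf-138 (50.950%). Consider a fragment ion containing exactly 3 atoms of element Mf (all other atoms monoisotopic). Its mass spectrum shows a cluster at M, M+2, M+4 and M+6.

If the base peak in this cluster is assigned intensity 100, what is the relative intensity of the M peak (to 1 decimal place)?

Term probabilities: M 0.1180, M+2 0.3677, M+4 0.3820, M+6 0.1323. Base peak = M+4.
P(M+4) = C(3,2) × 0.49050^1 × 0.50950^2 = 3 × 0.4905 × 0.25959025 = 0.381987 (base)
P(M) = C(3,0) × 0.49050^3 × 0.50950^0 = 1 × 0.11800952 × 1.0000 = 0.118010
Relative intensity = 0.118010 / 0.381987 × 100 = 30.9

30.9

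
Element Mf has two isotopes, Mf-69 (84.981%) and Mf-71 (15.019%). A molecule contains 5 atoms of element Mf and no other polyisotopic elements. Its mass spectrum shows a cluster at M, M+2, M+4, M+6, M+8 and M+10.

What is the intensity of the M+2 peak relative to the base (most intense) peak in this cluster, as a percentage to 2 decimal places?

88.37%

(0.84981 + 0.15019)^5 gives M 0.4432, M+2 0.3917, M+4 0.1384, M+6 0.0245, M+8 0.0022, M+10 0.0001; the largest is M.
P(M) = C(5,0) × 0.84981^5 × 0.15019^0 = 1 × 0.44320963 × 1.0000 = 0.443210 (base)
P(M+2) = C(5,1) × 0.84981^4 × 0.15019^1 = 5 × 0.52153967 × 0.15019 = 0.391650
Relative intensity = 0.391650 / 0.443210 × 100 = 88.37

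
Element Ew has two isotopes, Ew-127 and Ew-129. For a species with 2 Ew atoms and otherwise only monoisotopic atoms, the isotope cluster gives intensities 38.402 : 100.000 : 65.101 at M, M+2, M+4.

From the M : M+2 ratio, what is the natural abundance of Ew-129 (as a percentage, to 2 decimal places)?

56.56%

If p is the fraction of Ew that is Ew-127, then I(M+2)/I(M) = [C(2,1)·p^1·(1−p)] / p^2 = 2·(1−p)/p = 100.000/38.402 = 2.6040
(1−p)/p = 2.6040/2 = 1.3020  ⇒  p = 1/(1 + 1.3020) = 0.4344
Ew-127: 43.44%, Ew-129: 56.56%.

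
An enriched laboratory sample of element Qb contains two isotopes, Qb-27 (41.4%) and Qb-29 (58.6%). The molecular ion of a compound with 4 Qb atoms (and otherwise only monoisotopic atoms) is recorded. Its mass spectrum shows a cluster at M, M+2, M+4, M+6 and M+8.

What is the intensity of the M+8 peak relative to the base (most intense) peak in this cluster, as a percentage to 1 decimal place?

33.4%

(0.414 + 0.586)^4 gives M 0.0294, M+2 0.1663, M+4 0.3531, M+6 0.3332, M+8 0.1179; the largest is M+4.
P(M+4) = C(4,2) × 0.414^2 × 0.586^2 = 6 × 0.171396 × 0.343396 = 0.353140 (base)
P(M+8) = C(4,4) × 0.414^0 × 0.586^4 = 1 × 1.0000 × 0.11792081 = 0.117921
Relative intensity = 0.117921 / 0.353140 × 100 = 33.4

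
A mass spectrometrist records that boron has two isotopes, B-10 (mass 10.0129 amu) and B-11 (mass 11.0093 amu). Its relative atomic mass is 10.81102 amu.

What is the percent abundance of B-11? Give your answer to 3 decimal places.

With x = fraction of B-10 (so B-11 is 1 − x):
10.0129·x + 11.0093·(1 − x) = 10.81102
(10.0129 − 11.0093)·x = 10.81102 − 11.0093
x = -0.19828 / -0.9964 = 0.19900 → 19.900% B-10, 80.100% B-11.

80.100%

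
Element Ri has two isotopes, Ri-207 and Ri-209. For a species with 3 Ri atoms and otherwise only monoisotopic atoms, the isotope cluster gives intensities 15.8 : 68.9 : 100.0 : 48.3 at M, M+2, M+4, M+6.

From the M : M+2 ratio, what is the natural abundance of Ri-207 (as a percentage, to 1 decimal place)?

40.8%

Let p = fractional abundance of Ri-207. I(M+2)/I(M) = [C(3,1)·p^2·(1−p)] / p^3 = 3·(1−p)/p = 68.9/15.8 = 4.3608
(1−p)/p = 4.3608/3 = 1.4536  ⇒  p = 1/(1 + 1.4536) = 0.4076
Ri-207: 40.8%, Ri-209: 59.2%.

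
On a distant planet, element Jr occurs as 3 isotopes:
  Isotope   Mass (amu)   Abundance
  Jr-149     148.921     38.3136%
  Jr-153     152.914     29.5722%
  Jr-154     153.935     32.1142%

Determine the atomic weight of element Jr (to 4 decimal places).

Weight each isotope mass by its fractional abundance: 0.383136 × 148.921 + 0.295722 × 152.914 + 0.321142 × 153.935
= 57.05700 + 45.22003 + 49.43499 = 151.71202 amu

151.7120 amu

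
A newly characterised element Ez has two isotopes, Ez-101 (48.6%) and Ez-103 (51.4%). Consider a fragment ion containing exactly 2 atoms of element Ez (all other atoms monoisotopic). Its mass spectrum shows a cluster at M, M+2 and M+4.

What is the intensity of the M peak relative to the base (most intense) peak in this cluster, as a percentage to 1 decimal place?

47.3%

(0.486 + 0.514)^2 gives M 0.2362, M+2 0.4996, M+4 0.2642; the largest is M+2.
P(M+2) = C(2,1) × 0.486^1 × 0.514^1 = 2 × 0.4860 × 0.5140 = 0.499608 (base)
P(M) = C(2,0) × 0.486^2 × 0.514^0 = 1 × 0.236196 × 1.0000 = 0.236196
Relative intensity = 0.236196 / 0.499608 × 100 = 47.3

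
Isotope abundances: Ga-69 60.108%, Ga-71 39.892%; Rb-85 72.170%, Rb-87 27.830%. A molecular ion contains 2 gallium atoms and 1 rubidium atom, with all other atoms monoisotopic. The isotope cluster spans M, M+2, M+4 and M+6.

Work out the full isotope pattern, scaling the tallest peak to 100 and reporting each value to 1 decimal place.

Gallium pattern (n=2): 0.36129717 : 0.47956567 : 0.15913717
Rubidium pattern (n=1): 0.7217 : 0.2783
Convolve the two distributions (both contribute in 2-u steps):
  M: 0.36129717×0.7217 = 0.260748
  M+2: 0.36129717×0.2783 + 0.47956567×0.7217 = 0.446652
  M+4: 0.47956567×0.2783 + 0.15913717×0.7217 = 0.248312
  M+6: 0.15913717×0.2783 = 0.044288
Scale to base peak (0.446652) = 100: 58.4 : 100.0 : 55.6 : 9.9

58.4 : 100.0 : 55.6 : 9.9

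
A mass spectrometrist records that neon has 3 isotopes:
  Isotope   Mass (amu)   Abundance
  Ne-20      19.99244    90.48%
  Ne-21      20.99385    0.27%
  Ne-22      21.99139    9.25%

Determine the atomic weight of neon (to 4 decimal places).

Weight each isotope mass by its fractional abundance: 0.9048 × 19.99244 + 0.0027 × 20.99385 + 0.0925 × 21.99139
= 18.089160 + 0.056683 + 2.034204 = 20.180047 amu

20.1800 amu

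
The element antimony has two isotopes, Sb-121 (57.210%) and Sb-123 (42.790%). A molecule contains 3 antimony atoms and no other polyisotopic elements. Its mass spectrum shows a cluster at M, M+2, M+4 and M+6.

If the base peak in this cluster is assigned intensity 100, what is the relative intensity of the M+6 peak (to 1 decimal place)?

18.6

Binomial terms of (0.57210 + 0.42790)^3: M 0.1872, M+2 0.4202, M+4 0.3143, M+6 0.0783 → M+2 is the base peak.
P(M+2) = C(3,1) × 0.57210^2 × 0.42790^1 = 3 × 0.32729841 × 0.4279 = 0.420153 (base)
P(M+6) = C(3,3) × 0.57210^0 × 0.42790^3 = 1 × 1.0000 × 0.07834781 = 0.078348
Relative intensity = 0.078348 / 0.420153 × 100 = 18.6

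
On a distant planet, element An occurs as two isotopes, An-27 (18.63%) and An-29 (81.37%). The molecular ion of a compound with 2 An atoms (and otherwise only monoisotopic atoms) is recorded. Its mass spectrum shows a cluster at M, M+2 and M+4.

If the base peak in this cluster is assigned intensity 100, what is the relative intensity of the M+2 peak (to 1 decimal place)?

45.8

(0.1863 + 0.8137)^2 gives M 0.0347, M+2 0.3032, M+4 0.6621; the largest is M+4.
P(M+4) = C(2,2) × 0.1863^0 × 0.8137^2 = 1 × 1.0000 × 0.66210769 = 0.662108 (base)
P(M+2) = C(2,1) × 0.1863^1 × 0.8137^1 = 2 × 0.1863 × 0.8137 = 0.303185
Relative intensity = 0.303185 / 0.662108 × 100 = 45.8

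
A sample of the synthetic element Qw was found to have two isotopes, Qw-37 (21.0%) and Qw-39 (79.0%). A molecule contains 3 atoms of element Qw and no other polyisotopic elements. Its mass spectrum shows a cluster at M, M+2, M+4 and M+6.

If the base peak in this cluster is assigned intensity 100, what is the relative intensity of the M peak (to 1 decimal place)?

Binomial terms of (0.210 + 0.790)^3: M 0.0093, M+2 0.1045, M+4 0.3932, M+6 0.4930 → M+6 is the base peak.
P(M+6) = C(3,3) × 0.210^0 × 0.790^3 = 1 × 1.0000 × 0.493039 = 0.493039 (base)
P(M) = C(3,0) × 0.210^3 × 0.790^0 = 1 × 0.009261 × 1.0000 = 0.009261
Relative intensity = 0.009261 / 0.493039 × 100 = 1.9

1.9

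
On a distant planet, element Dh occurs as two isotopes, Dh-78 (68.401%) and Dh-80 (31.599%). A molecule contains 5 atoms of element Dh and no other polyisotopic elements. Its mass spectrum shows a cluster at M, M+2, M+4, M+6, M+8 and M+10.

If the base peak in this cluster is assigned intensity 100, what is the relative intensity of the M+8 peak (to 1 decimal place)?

Term probabilities: M 0.1497, M+2 0.3459, M+4 0.3195, M+6 0.1476, M+8 0.0341, M+10 0.0032. Base peak = M+2.
P(M+2) = C(5,1) × 0.68401^4 × 0.31599^1 = 5 × 0.21890204 × 0.31599 = 0.345854 (base)
P(M+8) = C(5,4) × 0.68401^1 × 0.31599^4 = 5 × 0.68401 × 0.00996996 = 0.034098
Relative intensity = 0.034098 / 0.345854 × 100 = 9.9

9.9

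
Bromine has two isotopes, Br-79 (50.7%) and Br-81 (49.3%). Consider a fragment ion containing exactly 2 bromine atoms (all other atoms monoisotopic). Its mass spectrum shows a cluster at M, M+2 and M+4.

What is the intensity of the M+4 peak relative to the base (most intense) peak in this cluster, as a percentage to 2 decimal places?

Binomial terms of (0.507 + 0.493)^2: M 0.2570, M+2 0.4999, M+4 0.2430 → M+2 is the base peak.
P(M+2) = C(2,1) × 0.507^1 × 0.493^1 = 2 × 0.5070 × 0.4930 = 0.499902 (base)
P(M+4) = C(2,2) × 0.507^0 × 0.493^2 = 1 × 1.0000 × 0.243049 = 0.243049
Relative intensity = 0.243049 / 0.499902 × 100 = 48.62

48.62%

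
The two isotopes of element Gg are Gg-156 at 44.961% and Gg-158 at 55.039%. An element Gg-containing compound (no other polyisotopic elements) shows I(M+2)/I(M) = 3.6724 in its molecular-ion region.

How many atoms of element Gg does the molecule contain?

3

With n Gg atoms, P(M+2)/P(M) = C(n,1)·p^(n−1)q / p^n = n·q/p = n · 0.55039/0.44961.
n = 3.6724 × 0.44961/0.55039 = 3.00 ≈ 3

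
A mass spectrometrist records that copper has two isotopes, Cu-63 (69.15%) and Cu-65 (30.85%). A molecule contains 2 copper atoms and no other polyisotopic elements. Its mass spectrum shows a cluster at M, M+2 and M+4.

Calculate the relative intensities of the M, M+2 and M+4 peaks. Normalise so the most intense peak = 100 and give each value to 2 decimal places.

The 2 Cu atoms are independent, so intensities follow the terms of (0.6915 + 0.3085)^2.
P(M) = 0.6915^2 = 0.478172
P(M+2) = 2 × 0.6915^1 × 0.3085^1 = 0.426656
P(M+4) = 0.3085^2 = 0.095172
The M peak is largest (0.478172); scaling to 100 gives 100.00 : 89.23 : 19.90.

100.00 : 89.23 : 19.90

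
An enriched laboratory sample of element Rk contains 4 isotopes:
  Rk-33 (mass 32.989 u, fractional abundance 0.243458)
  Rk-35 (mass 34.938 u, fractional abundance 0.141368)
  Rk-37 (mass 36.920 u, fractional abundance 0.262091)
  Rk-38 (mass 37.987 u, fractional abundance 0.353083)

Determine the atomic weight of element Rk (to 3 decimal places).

36.060 u

Weight each isotope mass by its fractional abundance: 0.243458 × 32.989 + 0.141368 × 34.938 + 0.262091 × 36.920 + 0.353083 × 37.987
= 8.0314 + 4.9391 + 9.6764 + 13.4126 = 36.0595 u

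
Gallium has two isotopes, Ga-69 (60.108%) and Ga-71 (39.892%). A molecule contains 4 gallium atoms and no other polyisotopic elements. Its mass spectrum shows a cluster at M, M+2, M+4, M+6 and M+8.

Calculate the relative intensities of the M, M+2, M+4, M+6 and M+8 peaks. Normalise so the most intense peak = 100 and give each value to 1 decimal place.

Each Ga atom is independently Ga-69 (p = 0.60108) or Ga-71 (q = 0.39892); the cluster is the binomial expansion (p + q)^4.
P(M) = 0.60108^4 = 0.130536
P(M+2) = 4 × 0.60108^3 × 0.39892^1 = 0.346531
P(M+4) = 6 × 0.60108^2 × 0.39892^2 = 0.344975
P(M+6) = 4 × 0.60108^1 × 0.39892^3 = 0.152633
P(M+8) = 0.39892^4 = 0.025325
The M+2 peak is largest (0.346531); scaling to 100 gives 37.7 : 100.0 : 99.6 : 44.0 : 7.3.

37.7 : 100.0 : 99.6 : 44.0 : 7.3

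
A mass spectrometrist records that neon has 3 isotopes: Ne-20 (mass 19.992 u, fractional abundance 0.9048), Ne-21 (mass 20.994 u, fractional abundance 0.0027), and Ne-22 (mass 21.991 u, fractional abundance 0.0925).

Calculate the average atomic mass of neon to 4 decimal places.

20.1796 u

Weight each isotope mass by its fractional abundance: 0.9048 × 19.992 + 0.0027 × 20.994 + 0.0925 × 21.991
= 18.08876 + 0.05668 + 2.03417 = 20.17961 u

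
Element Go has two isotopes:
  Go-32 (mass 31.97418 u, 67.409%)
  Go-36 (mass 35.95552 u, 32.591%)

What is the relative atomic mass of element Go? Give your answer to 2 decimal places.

33.27 u

Weight each isotope mass by its fractional abundance: 0.67409 × 31.97418 + 0.32591 × 35.95552
= 21.553475 + 11.718264 = 33.271739 u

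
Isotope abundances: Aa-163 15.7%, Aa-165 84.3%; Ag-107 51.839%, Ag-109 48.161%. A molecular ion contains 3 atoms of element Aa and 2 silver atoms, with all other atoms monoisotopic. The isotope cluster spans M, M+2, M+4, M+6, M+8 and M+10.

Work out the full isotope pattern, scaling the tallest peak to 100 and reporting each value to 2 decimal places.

0.28 : 4.96 : 32.37 : 90.93 : 100.00 : 36.88

Element Aa pattern (n=3): 0.00386989 : 0.06233732 : 0.33471568 : 0.59907711
Silver pattern (n=2): 0.26872819 : 0.49932362 : 0.23194819
Convolve the two distributions (both contribute in 2-u steps):
  M: 0.00386989×0.26872819 = 0.001040
  M+2: 0.00386989×0.49932362 + 0.06233732×0.26872819 = 0.018684
  M+4: 0.00386989×0.23194819 + 0.06233732×0.49932362 + 0.33471568×0.26872819 = 0.121972
  M+6: 0.06233732×0.23194819 + 0.33471568×0.49932362 + 0.59907711×0.26872819 = 0.342579
  M+8: 0.33471568×0.23194819 + 0.59907711×0.49932362 = 0.376770
  M+10: 0.59907711×0.23194819 = 0.138955
Scale to base peak (0.376770) = 100: 0.28 : 4.96 : 32.37 : 90.93 : 100.00 : 36.88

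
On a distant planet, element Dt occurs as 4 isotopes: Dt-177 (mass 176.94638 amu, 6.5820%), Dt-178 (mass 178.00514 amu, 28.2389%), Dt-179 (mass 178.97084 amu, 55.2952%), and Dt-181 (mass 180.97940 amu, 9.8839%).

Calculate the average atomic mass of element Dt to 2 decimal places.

178.76 amu

The abundance-weighted mean is 0.065820 × 176.94638 + 0.282389 × 178.00514 + 0.552952 × 178.97084 + 0.098839 × 180.97940
= 11.646611 + 50.266693 + 98.962284 + 17.887823 = 178.763411 amu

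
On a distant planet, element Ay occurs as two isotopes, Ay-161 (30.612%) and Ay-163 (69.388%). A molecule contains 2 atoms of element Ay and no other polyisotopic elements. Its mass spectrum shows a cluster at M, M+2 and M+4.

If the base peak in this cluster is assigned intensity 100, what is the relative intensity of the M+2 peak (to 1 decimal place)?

Binomial terms of (0.30612 + 0.69388)^2: M 0.0937, M+2 0.4248, M+4 0.4815 → M+4 is the base peak.
P(M+4) = C(2,2) × 0.30612^0 × 0.69388^2 = 1 × 1.0000 × 0.48146945 = 0.481469 (base)
P(M+2) = C(2,1) × 0.30612^1 × 0.69388^1 = 2 × 0.30612 × 0.69388 = 0.424821
Relative intensity = 0.424821 / 0.481469 × 100 = 88.2

88.2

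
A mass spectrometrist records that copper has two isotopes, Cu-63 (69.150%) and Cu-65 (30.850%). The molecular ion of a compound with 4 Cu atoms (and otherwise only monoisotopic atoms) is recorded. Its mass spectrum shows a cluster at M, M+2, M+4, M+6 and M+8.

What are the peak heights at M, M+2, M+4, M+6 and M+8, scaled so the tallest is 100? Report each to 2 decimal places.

Each Cu atom is independently Cu-63 (p = 0.69150) or Cu-65 (q = 0.30850); the cluster is the binomial expansion (p + q)^4.
P(M) = 0.69150^4 = 0.228649
P(M+2) = 4 × 0.69150^3 × 0.30850^1 = 0.408030
P(M+4) = 6 × 0.69150^2 × 0.30850^2 = 0.273052
P(M+6) = 4 × 0.69150^1 × 0.30850^3 = 0.081212
P(M+8) = 0.30850^4 = 0.009058
The M+2 peak is largest (0.408030); scaling to 100 gives 56.04 : 100.00 : 66.92 : 19.90 : 2.22.

56.04 : 100.00 : 66.92 : 19.90 : 2.22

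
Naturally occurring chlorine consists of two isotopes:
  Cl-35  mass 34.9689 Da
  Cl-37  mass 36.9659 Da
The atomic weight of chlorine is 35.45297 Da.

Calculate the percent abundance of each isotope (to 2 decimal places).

With x = fraction of Cl-35 (so Cl-37 is 1 − x):
34.9689·x + 36.9659·(1 − x) = 35.45297
(34.9689 − 36.9659)·x = 35.45297 − 36.9659
x = -1.51293 / -1.9970 = 0.75760 → 75.76% Cl-35, 24.24% Cl-37.

Cl-35: 75.76%, Cl-37: 24.24%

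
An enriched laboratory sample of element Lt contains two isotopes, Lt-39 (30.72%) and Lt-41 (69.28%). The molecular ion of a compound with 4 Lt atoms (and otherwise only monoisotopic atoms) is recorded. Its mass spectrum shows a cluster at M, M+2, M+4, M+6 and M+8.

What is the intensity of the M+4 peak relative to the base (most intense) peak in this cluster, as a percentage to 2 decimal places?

66.51%

Term probabilities: M 0.0089, M+2 0.0803, M+4 0.2718, M+6 0.4086, M+8 0.2304. Base peak = M+6.
P(M+6) = C(4,3) × 0.3072^1 × 0.6928^3 = 4 × 0.3072 × 0.33252449 = 0.408606 (base)
P(M+4) = C(4,2) × 0.3072^2 × 0.6928^2 = 6 × 0.09437184 × 0.47997184 = 0.271775
Relative intensity = 0.271775 / 0.408606 × 100 = 66.51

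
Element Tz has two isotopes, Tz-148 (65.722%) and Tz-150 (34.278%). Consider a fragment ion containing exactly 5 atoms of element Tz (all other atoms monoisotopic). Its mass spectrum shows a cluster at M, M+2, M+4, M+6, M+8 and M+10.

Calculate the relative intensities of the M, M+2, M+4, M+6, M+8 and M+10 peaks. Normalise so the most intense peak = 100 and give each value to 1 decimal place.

36.8 : 95.9 : 100.0 : 52.2 : 13.6 : 1.4

The 5 Tz atoms are independent, so intensities follow the terms of (0.65722 + 0.34278)^5.
P(M) = 0.65722^5 = 0.122618
P(M+2) = 5 × 0.65722^4 × 0.34278^1 = 0.319763
P(M+4) = 10 × 0.65722^3 × 0.34278^2 = 0.333552
P(M+6) = 10 × 0.65722^2 × 0.34278^3 = 0.173967
P(M+8) = 5 × 0.65722^1 × 0.34278^4 = 0.045367
P(M+10) = 0.34278^5 = 0.004732
The M+4 peak is largest (0.333552); scaling to 100 gives 36.8 : 95.9 : 100.0 : 52.2 : 13.6 : 1.4.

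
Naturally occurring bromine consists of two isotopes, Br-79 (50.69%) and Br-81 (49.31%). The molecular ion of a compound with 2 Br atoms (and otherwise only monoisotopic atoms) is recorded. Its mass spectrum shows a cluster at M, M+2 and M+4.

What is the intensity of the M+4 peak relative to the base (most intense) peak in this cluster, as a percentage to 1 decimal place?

48.6%

Term probabilities: M 0.2569, M+2 0.4999, M+4 0.2431. Base peak = M+2.
P(M+2) = C(2,1) × 0.5069^1 × 0.4931^1 = 2 × 0.5069 × 0.4931 = 0.499905 (base)
P(M+4) = C(2,2) × 0.5069^0 × 0.4931^2 = 1 × 1.0000 × 0.24314761 = 0.243148
Relative intensity = 0.243148 / 0.499905 × 100 = 48.6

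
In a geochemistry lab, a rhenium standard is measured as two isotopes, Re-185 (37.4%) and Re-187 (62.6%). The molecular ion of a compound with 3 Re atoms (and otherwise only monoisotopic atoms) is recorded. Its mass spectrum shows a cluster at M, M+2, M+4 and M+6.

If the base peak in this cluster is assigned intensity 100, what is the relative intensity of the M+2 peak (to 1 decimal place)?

59.7

(0.374 + 0.626)^3 gives M 0.0523, M+2 0.2627, M+4 0.4397, M+6 0.2453; the largest is M+4.
P(M+4) = C(3,2) × 0.374^1 × 0.626^2 = 3 × 0.3740 × 0.391876 = 0.439685 (base)
P(M+2) = C(3,1) × 0.374^2 × 0.626^1 = 3 × 0.139876 × 0.6260 = 0.262687
Relative intensity = 0.262687 / 0.439685 × 100 = 59.7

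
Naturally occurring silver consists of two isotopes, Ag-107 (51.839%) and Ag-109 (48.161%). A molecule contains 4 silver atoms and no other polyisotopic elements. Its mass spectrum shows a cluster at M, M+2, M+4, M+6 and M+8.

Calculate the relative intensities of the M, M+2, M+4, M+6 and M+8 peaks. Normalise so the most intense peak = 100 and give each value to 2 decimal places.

19.31 : 71.76 : 100.00 : 61.94 : 14.39

The 4 Ag atoms are independent, so intensities follow the terms of (0.51839 + 0.48161)^4.
P(M) = 0.51839^4 = 0.072215
P(M+2) = 4 × 0.51839^3 × 0.48161^1 = 0.268365
P(M+4) = 6 × 0.51839^2 × 0.48161^2 = 0.373986
P(M+6) = 4 × 0.51839^1 × 0.48161^3 = 0.231634
P(M+8) = 0.48161^4 = 0.053800
The M+4 peak is largest (0.373986); scaling to 100 gives 19.31 : 71.76 : 100.00 : 61.94 : 14.39.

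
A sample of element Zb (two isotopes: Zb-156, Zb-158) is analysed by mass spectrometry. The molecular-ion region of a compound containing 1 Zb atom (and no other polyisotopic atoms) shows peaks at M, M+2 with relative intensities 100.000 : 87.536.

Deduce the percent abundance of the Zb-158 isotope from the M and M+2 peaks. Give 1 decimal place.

Let p = fractional abundance of Zb-156. I(M+2)/I(M) = [C(1,1)·p^0·(1−p)] / p^1 = 1·(1−p)/p = 87.536/100.000 = 0.8754
(1−p)/p = 0.8754/1 = 0.8754  ⇒  p = 1/(1 + 0.8754) = 0.5332
Zb-156: 53.3%, Zb-158: 46.7%.

46.7%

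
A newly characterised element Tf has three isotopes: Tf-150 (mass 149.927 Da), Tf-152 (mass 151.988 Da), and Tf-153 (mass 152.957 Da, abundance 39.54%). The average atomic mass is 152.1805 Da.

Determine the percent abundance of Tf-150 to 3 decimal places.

9.250%

Let x and y be the fractions of Tf-150 and Tf-152. Then x + y = 1 − 0.3954 = 0.6046 and 149.927x + 151.988y = 152.1805 − 0.3954×152.957 = 91.7013022.
Substituting: 149.927x + 151.988(0.6046 − x) = 91.7013022
(149.927 − 151.988)x = -0.1906426  ⇒  x = 0.09250, y = 0.51210
Tf-150: 9.250%, Tf-152: 51.210%.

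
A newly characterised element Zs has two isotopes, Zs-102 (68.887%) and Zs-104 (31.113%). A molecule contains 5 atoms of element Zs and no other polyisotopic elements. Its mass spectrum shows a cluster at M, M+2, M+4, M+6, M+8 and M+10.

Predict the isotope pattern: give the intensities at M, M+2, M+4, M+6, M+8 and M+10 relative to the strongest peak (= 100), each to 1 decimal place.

44.3 : 100.0 : 90.3 : 40.8 : 9.2 : 0.8

The 5 Zs atoms are independent, so intensities follow the terms of (0.68887 + 0.31113)^5.
P(M) = 0.68887^5 = 0.155127
P(M+2) = 5 × 0.68887^4 × 0.31113^1 = 0.350317
P(M+4) = 10 × 0.68887^3 × 0.31113^2 = 0.316443
P(M+6) = 10 × 0.68887^2 × 0.31113^3 = 0.142922
P(M+8) = 5 × 0.68887^1 × 0.31113^4 = 0.032276
P(M+10) = 0.31113^5 = 0.002915
The M+2 peak is largest (0.350317); scaling to 100 gives 44.3 : 100.0 : 90.3 : 40.8 : 9.2 : 0.8.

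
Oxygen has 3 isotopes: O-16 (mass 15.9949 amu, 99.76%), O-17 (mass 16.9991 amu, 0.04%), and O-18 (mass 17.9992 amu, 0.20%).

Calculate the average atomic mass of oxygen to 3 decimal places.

15.999 amu

Weight each isotope mass by its fractional abundance: 0.9976 × 15.9949 + 0.0004 × 16.9991 + 0.0020 × 17.9992
= 15.95651 + 0.00680 + 0.03600 = 15.99931 amu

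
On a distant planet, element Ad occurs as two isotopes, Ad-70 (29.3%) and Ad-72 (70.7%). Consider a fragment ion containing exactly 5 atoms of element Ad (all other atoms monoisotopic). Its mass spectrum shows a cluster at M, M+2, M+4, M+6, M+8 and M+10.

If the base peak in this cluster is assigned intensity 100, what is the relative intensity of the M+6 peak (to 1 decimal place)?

Binomial terms of (0.293 + 0.707)^5: M 0.0022, M+2 0.0261, M+4 0.1257, M+6 0.3034, M+8 0.3660, M+10 0.1766 → M+8 is the base peak.
P(M+8) = C(5,4) × 0.293^1 × 0.707^4 = 5 × 0.2930 × 0.24984902 = 0.366029 (base)
P(M+6) = C(5,3) × 0.293^2 × 0.707^3 = 10 × 0.085849 × 0.35339324 = 0.303385
Relative intensity = 0.303385 / 0.366029 × 100 = 82.9

82.9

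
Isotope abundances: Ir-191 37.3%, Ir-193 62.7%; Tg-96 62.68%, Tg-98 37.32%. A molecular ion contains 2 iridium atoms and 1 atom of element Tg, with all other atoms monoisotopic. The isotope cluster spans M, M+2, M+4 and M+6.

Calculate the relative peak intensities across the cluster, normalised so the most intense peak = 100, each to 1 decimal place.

Iridium pattern (n=2): 0.139129 : 0.467742 : 0.393129
Element Tg pattern (n=1): 0.6268 : 0.3732
Convolve the two distributions (both contribute in 2-u steps):
  M: 0.139129×0.6268 = 0.087206
  M+2: 0.139129×0.3732 + 0.467742×0.6268 = 0.345104
  M+4: 0.467742×0.3732 + 0.393129×0.6268 = 0.420975
  M+6: 0.393129×0.3732 = 0.146716
Scale to base peak (0.420975) = 100: 20.7 : 82.0 : 100.0 : 34.9

20.7 : 82.0 : 100.0 : 34.9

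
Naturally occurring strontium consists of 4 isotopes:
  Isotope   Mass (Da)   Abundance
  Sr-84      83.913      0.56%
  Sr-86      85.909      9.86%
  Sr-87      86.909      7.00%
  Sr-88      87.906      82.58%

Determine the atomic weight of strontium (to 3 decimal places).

Average mass = Σ (abundance × isotope mass) = 0.0056 × 83.913 + 0.0986 × 85.909 + 0.0700 × 86.909 + 0.8258 × 87.906
= 0.4699 + 8.4706 + 6.0836 + 72.5928 = 87.6169 Da

87.617 Da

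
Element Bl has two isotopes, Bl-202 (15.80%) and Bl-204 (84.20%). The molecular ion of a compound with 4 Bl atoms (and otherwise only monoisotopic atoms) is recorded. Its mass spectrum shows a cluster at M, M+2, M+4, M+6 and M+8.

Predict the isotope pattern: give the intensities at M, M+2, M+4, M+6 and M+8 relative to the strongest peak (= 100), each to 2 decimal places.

Expanding (0.1580 + 0.8420)^4:
P(M) = 0.1580^4 = 0.000623
P(M+2) = 4 × 0.1580^3 × 0.8420^1 = 0.013284
P(M+4) = 6 × 0.1580^2 × 0.8420^2 = 0.106191
P(M+6) = 4 × 0.1580^1 × 0.8420^3 = 0.377271
P(M+8) = 0.8420^4 = 0.502630
The M+8 peak is largest (0.502630); scaling to 100 gives 0.12 : 2.64 : 21.13 : 75.06 : 100.00.

0.12 : 2.64 : 21.13 : 75.06 : 100.00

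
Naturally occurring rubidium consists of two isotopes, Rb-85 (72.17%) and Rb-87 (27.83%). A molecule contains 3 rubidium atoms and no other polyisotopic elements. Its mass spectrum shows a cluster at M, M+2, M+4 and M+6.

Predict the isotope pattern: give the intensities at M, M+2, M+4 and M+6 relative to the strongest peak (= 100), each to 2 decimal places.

Expanding (0.7217 + 0.2783)^3:
P(M) = 0.7217^3 = 0.375898
P(M+2) = 3 × 0.7217^2 × 0.2783^1 = 0.434858
P(M+4) = 3 × 0.7217^1 × 0.2783^2 = 0.167689
P(M+6) = 0.2783^3 = 0.021555
The M+2 peak is largest (0.434858); scaling to 100 gives 86.44 : 100.00 : 38.56 : 4.96.

86.44 : 100.00 : 38.56 : 4.96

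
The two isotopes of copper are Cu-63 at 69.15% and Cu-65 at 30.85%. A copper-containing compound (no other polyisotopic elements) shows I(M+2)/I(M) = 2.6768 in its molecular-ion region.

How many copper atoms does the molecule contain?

The M+2/M ratio from n Cu atoms is n · q/p = n · 0.3085/0.6915.
n = 2.6768 × 0.6915/0.3085 = 6.00 ≈ 6

6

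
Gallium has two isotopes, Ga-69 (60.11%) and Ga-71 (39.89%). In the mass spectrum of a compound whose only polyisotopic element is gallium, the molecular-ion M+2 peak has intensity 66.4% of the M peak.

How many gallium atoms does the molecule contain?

With n Ga atoms, P(M+2)/P(M) = C(n,1)·p^(n−1)q / p^n = n·q/p = n · 0.3989/0.6011.
n = 0.664 × 0.6011/0.3989 = 1.00 ≈ 1

1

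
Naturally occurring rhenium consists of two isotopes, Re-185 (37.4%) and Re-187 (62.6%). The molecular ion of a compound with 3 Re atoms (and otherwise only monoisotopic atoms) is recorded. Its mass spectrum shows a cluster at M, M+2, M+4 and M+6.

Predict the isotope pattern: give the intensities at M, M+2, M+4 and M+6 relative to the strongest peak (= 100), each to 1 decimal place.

11.9 : 59.7 : 100.0 : 55.8

Expanding (0.374 + 0.626)^3:
P(M) = 0.374^3 = 0.052314
P(M+2) = 3 × 0.374^2 × 0.626^1 = 0.262687
P(M+4) = 3 × 0.374^1 × 0.626^2 = 0.439685
P(M+6) = 0.626^3 = 0.245314
The M+4 peak is largest (0.439685); scaling to 100 gives 11.9 : 59.7 : 100.0 : 55.8.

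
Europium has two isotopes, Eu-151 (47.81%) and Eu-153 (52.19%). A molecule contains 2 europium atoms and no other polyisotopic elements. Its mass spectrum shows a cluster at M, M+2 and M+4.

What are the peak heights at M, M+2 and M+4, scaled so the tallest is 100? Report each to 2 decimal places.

45.80 : 100.00 : 54.58

Expanding (0.4781 + 0.5219)^2:
P(M) = 0.4781^2 = 0.228580
P(M+2) = 2 × 0.4781^1 × 0.5219^1 = 0.499041
P(M+4) = 0.5219^2 = 0.272380
The M+2 peak is largest (0.499041); scaling to 100 gives 45.80 : 100.00 : 54.58.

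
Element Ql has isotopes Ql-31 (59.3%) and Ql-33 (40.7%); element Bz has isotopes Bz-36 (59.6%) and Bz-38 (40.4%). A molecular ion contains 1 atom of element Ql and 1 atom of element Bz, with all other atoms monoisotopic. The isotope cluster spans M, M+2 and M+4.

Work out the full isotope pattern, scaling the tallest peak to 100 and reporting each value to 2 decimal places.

73.30 : 100.00 : 34.10

Element Ql pattern (n=1): 0.5930 : 0.4070
Element Bz pattern (n=1): 0.5960 : 0.4040
Convolve the two distributions (both contribute in 2-u steps):
  M: 0.5930×0.5960 = 0.353428
  M+2: 0.5930×0.4040 + 0.4070×0.5960 = 0.482144
  M+4: 0.4070×0.4040 = 0.164428
Scale to base peak (0.482144) = 100: 73.30 : 100.00 : 34.10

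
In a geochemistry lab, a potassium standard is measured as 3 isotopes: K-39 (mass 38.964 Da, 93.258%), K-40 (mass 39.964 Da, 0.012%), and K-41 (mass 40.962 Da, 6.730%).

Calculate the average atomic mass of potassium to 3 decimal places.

The abundance-weighted mean is 0.93258 × 38.964 + 0.00012 × 39.964 + 0.06730 × 40.962
= 36.3370 + 0.0048 + 2.7567 = 39.0985 Da

39.099 Da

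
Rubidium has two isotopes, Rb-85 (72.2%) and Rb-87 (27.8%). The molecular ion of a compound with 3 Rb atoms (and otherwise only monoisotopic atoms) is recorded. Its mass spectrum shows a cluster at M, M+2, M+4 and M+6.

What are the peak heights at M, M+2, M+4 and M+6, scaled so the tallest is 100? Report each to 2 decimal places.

Expanding (0.722 + 0.278)^3:
P(M) = 0.722^3 = 0.376367
P(M+2) = 3 × 0.722^2 × 0.278^1 = 0.434751
P(M+4) = 3 × 0.722^1 × 0.278^2 = 0.167397
P(M+6) = 0.278^3 = 0.021485
The M+2 peak is largest (0.434751); scaling to 100 gives 86.57 : 100.00 : 38.50 : 4.94.

86.57 : 100.00 : 38.50 : 4.94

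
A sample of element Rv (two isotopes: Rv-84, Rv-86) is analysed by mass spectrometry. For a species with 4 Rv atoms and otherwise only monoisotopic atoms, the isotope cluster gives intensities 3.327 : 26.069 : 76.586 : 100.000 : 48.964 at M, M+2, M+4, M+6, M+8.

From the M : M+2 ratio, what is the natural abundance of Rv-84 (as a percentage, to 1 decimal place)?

33.8%

Write p for the Rv-84 fraction. I(M+2)/I(M) = [C(4,1)·p^3·(1−p)] / p^4 = 4·(1−p)/p = 26.069/3.327 = 7.8356
(1−p)/p = 7.8356/4 = 1.9589  ⇒  p = 1/(1 + 1.9589) = 0.3380
Rv-84: 33.8%, Rv-86: 66.2%.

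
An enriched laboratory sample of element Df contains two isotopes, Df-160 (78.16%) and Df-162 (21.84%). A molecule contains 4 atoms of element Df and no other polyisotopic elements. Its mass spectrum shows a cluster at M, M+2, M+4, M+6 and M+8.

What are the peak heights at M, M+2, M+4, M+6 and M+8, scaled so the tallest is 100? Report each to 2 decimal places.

Each Df atom is independently Df-160 (p = 0.7816) or Df-162 (q = 0.2184); the cluster is the binomial expansion (p + q)^4.
P(M) = 0.7816^4 = 0.373197
P(M+2) = 4 × 0.7816^3 × 0.2184^1 = 0.417125
P(M+4) = 6 × 0.7816^2 × 0.2184^2 = 0.174834
P(M+6) = 4 × 0.7816^1 × 0.2184^3 = 0.032569
P(M+8) = 0.2184^4 = 0.002275
The M+2 peak is largest (0.417125); scaling to 100 gives 89.47 : 100.00 : 41.91 : 7.81 : 0.55.

89.47 : 100.00 : 41.91 : 7.81 : 0.55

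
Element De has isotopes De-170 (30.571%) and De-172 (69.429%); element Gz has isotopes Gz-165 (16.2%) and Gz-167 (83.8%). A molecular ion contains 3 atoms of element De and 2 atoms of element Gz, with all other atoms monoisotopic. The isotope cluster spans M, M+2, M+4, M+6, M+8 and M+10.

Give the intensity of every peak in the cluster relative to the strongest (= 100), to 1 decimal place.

0.2 : 3.2 : 21.1 : 66.2 : 100.0 : 58.6

Element De pattern (n=3): 0.02857123 : 0.19466212 : 0.44209206 : 0.33467458
Element Gz pattern (n=2): 0.026244 : 0.271512 : 0.702244
Convolve the two distributions (both contribute in 2-u steps):
  M: 0.02857123×0.026244 = 0.000750
  M+2: 0.02857123×0.271512 + 0.19466212×0.026244 = 0.012866
  M+4: 0.02857123×0.702244 + 0.19466212×0.271512 + 0.44209206×0.026244 = 0.084519
  M+6: 0.19466212×0.702244 + 0.44209206×0.271512 + 0.33467458×0.026244 = 0.265517
  M+8: 0.44209206×0.702244 + 0.33467458×0.271512 = 0.401325
  M+10: 0.33467458×0.702244 = 0.235023
Scale to base peak (0.401325) = 100: 0.2 : 3.2 : 21.1 : 66.2 : 100.0 : 58.6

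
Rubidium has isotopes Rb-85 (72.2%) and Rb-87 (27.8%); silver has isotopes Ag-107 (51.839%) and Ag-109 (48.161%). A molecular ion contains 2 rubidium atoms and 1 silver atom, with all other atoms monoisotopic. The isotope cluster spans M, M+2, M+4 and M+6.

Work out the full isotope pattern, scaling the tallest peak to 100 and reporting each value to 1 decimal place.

Rubidium pattern (n=2): 0.521284 : 0.401432 : 0.077284
Silver pattern (n=1): 0.51839 : 0.48161
Convolve the two distributions (both contribute in 2-u steps):
  M: 0.521284×0.51839 = 0.270228
  M+2: 0.521284×0.48161 + 0.401432×0.51839 = 0.459154
  M+4: 0.401432×0.48161 + 0.077284×0.51839 = 0.233397
  M+6: 0.077284×0.48161 = 0.037221
Scale to base peak (0.459154) = 100: 58.9 : 100.0 : 50.8 : 8.1

58.9 : 100.0 : 50.8 : 8.1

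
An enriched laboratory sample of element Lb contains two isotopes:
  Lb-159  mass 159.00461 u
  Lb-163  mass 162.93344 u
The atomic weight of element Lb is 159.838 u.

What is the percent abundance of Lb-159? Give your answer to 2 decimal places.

Let x be the fractional abundance of Lb-159; then Lb-163 has abundance 1 − x.
159.00461·x + 162.93344·(1 − x) = 159.838
(159.00461 − 162.93344)·x = 159.838 − 162.93344
x = -3.09544 / -3.92883 = 0.78788 → 78.79% Lb-159, 21.21% Lb-163.

78.79%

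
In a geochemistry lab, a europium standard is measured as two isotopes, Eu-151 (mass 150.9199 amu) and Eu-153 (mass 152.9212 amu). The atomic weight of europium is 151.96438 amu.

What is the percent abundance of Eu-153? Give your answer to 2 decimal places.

52.19%

Let x be the fractional abundance of Eu-151; then Eu-153 has abundance 1 − x.
150.9199·x + 152.9212·(1 − x) = 151.96438
(150.9199 − 152.9212)·x = 151.96438 − 152.9212
x = -0.95682 / -2.0013 = 0.47810 → 47.81% Eu-151, 52.19% Eu-153.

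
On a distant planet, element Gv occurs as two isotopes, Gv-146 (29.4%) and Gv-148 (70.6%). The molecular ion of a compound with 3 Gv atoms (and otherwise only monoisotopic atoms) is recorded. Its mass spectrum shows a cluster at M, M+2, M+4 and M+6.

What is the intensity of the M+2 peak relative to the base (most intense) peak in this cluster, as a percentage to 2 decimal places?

41.64%

Binomial terms of (0.294 + 0.706)^3: M 0.0254, M+2 0.1831, M+4 0.4396, M+6 0.3519 → M+4 is the base peak.
P(M+4) = C(3,2) × 0.294^1 × 0.706^2 = 3 × 0.2940 × 0.498436 = 0.439621 (base)
P(M+2) = C(3,1) × 0.294^2 × 0.706^1 = 3 × 0.086436 × 0.7060 = 0.183071
Relative intensity = 0.183071 / 0.439621 × 100 = 41.64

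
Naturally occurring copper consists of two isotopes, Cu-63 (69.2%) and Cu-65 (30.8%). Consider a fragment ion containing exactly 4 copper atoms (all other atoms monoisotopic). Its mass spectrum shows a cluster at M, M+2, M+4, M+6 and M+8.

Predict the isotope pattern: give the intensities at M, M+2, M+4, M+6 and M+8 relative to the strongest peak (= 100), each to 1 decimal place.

56.2 : 100.0 : 66.8 : 19.8 : 2.2

Expanding (0.692 + 0.308)^4:
P(M) = 0.692^4 = 0.229311
P(M+2) = 4 × 0.692^3 × 0.308^1 = 0.408253
P(M+4) = 6 × 0.692^2 × 0.308^2 = 0.272562
P(M+6) = 4 × 0.692^1 × 0.308^3 = 0.080876
P(M+8) = 0.308^4 = 0.008999
The M+2 peak is largest (0.408253); scaling to 100 gives 56.2 : 100.0 : 66.8 : 19.8 : 2.2.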